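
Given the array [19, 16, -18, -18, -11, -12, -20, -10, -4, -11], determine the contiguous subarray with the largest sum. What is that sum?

Using Kadane's algorithm on [19, 16, -18, -18, -11, -12, -20, -10, -4, -11]:

Scanning through the array:
Position 1 (value 16): max_ending_here = 35, max_so_far = 35
Position 2 (value -18): max_ending_here = 17, max_so_far = 35
Position 3 (value -18): max_ending_here = -1, max_so_far = 35
Position 4 (value -11): max_ending_here = -11, max_so_far = 35
Position 5 (value -12): max_ending_here = -12, max_so_far = 35
Position 6 (value -20): max_ending_here = -20, max_so_far = 35
Position 7 (value -10): max_ending_here = -10, max_so_far = 35
Position 8 (value -4): max_ending_here = -4, max_so_far = 35
Position 9 (value -11): max_ending_here = -11, max_so_far = 35

Maximum subarray: [19, 16]
Maximum sum: 35

The maximum subarray is [19, 16] with sum 35. This subarray runs from index 0 to index 1.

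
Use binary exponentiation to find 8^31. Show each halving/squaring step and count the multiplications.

Computing 8^31 by squaring (build up from 8^1; each line after the first costs one multiplication):

8^1 = 8
8^2 = (8^1)^2 = 8^2 = 64
8^3 = 8 * 8^2 = 8 * 64 = 512
8^6 = (8^3)^2 = 512^2 = 262144
8^7 = 8 * 8^6 = 8 * 262144 = 2097152
8^14 = (8^7)^2 = 2097152^2 = 4398046511104
8^15 = 8 * 8^14 = 8 * 4398046511104 = 35184372088832
8^30 = (8^15)^2 = 35184372088832^2 = 1237940039285380274899124224
8^31 = 8 * 8^30 = 8 * 1237940039285380274899124224 = 9903520314283042199192993792

Result: 9903520314283042199192993792
Multiplications needed: 8 (8 lines after 8^1)

8^31 = 9903520314283042199192993792. Using exponentiation by squaring, this requires 8 multiplications. The key idea: if the exponent is even, square the half-power; if odd, multiply by the base once.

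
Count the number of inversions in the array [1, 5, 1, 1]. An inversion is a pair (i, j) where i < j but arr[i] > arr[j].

Finding inversions in [1, 5, 1, 1]:

(1, 2): arr[1]=5 > arr[2]=1
(1, 3): arr[1]=5 > arr[3]=1

Total inversions: 2

The array has 2 inversion(s): (1,2), (1,3). Each pair (i,j) satisfies i < j and arr[i] > arr[j].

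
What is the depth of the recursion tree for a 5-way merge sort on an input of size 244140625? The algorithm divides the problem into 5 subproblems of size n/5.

For divide and conquer with division factor 5:

Problem sizes at each level:
Level 0: 244140625
Level 1: 48828125
Level 2: 9765625
Level 3: 1953125
Level 4: 390625
Level 5: 78125
Level 6: 15625
Level 7: 3125
Level 8: 625
Level 9: 125
Level 10: 25
Level 11: 5
Level 12: 1

The root is level 0 and the size-1 base case is level 12 (the tree spans levels 0 through 12, i.e. 13 levels counting the root), so the depth is the number of divisions: log_5(244140625) = 12

The recursion tree depth is log_5(244140625) = 12. At each level, the problem size is divided by 5, so it takes 12 divisions to reduce to a base case of size 1. The algorithm makes 5 recursive calls at each level.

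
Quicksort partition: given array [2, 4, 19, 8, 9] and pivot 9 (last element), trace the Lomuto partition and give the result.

Lomuto partition with pivot = 9:

Initial array: [2, 4, 19, 8, 9]

arr[0]=2 <= 9: swap with position 0, array becomes [2, 4, 19, 8, 9]
arr[1]=4 <= 9: swap with position 1, array becomes [2, 4, 19, 8, 9]
arr[2]=19 > 9: no swap
arr[3]=8 <= 9: swap with position 2, array becomes [2, 4, 8, 19, 9]

Place pivot at position 3: [2, 4, 8, 9, 19]
Pivot position: 3

After partitioning with pivot 9, the array becomes [2, 4, 8, 9, 19]. The pivot is placed at index 3. All elements to the left of the pivot are <= 9, and all elements to the right are > 9.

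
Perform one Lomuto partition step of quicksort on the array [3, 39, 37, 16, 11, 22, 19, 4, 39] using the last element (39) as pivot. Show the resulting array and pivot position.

Lomuto partition with pivot = 39:

Initial array: [3, 39, 37, 16, 11, 22, 19, 4, 39]

arr[0]=3 <= 39: swap with position 0, array becomes [3, 39, 37, 16, 11, 22, 19, 4, 39]
arr[1]=39 <= 39: swap with position 1, array becomes [3, 39, 37, 16, 11, 22, 19, 4, 39]
arr[2]=37 <= 39: swap with position 2, array becomes [3, 39, 37, 16, 11, 22, 19, 4, 39]
arr[3]=16 <= 39: swap with position 3, array becomes [3, 39, 37, 16, 11, 22, 19, 4, 39]
arr[4]=11 <= 39: swap with position 4, array becomes [3, 39, 37, 16, 11, 22, 19, 4, 39]
arr[5]=22 <= 39: swap with position 5, array becomes [3, 39, 37, 16, 11, 22, 19, 4, 39]
arr[6]=19 <= 39: swap with position 6, array becomes [3, 39, 37, 16, 11, 22, 19, 4, 39]
arr[7]=4 <= 39: swap with position 7, array becomes [3, 39, 37, 16, 11, 22, 19, 4, 39]

Place pivot at position 8: [3, 39, 37, 16, 11, 22, 19, 4, 39]
Pivot position: 8

After partitioning with pivot 39, the array becomes [3, 39, 37, 16, 11, 22, 19, 4, 39]. The pivot is placed at index 8. All elements to the left of the pivot are <= 39, and all elements to the right are > 39.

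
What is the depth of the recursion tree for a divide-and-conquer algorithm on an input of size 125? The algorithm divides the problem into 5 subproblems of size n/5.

For divide and conquer with division factor 5:

Problem sizes at each level:
Level 0: 125
Level 1: 25
Level 2: 5
Level 3: 1

The root is level 0 and the size-1 base case is level 3 (the tree spans levels 0 through 3, i.e. 4 levels counting the root), so the depth is the number of divisions: log_5(125) = 3

The recursion tree depth is log_5(125) = 3. At each level, the problem size is divided by 5, so it takes 3 divisions to reduce to a base case of size 1. The algorithm makes 5 recursive calls at each level.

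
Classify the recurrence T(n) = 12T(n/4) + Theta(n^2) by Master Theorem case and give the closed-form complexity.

Master Theorem for T(n) = 12T(n/4) + O(n^2):

a = 12, b = 4, c = 2
log_b(a) = log_4(12) = 1.7925

Case 3: c = 2 > log_4(12) = 1.7925
T(n) = O(n^2) = O(n^2)

For T(n) = 12T(n/4) + O(n^2): log_4(12) = 1.7925. This is Case 3 of the Master Theorem (c > log_b(a), work dominated by root), giving O(n^2).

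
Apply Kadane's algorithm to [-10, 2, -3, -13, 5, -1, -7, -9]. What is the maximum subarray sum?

Using Kadane's algorithm on [-10, 2, -3, -13, 5, -1, -7, -9]:

Scanning through the array:
Position 1 (value 2): max_ending_here = 2, max_so_far = 2
Position 2 (value -3): max_ending_here = -1, max_so_far = 2
Position 3 (value -13): max_ending_here = -13, max_so_far = 2
Position 4 (value 5): max_ending_here = 5, max_so_far = 5
Position 5 (value -1): max_ending_here = 4, max_so_far = 5
Position 6 (value -7): max_ending_here = -3, max_so_far = 5
Position 7 (value -9): max_ending_here = -9, max_so_far = 5

Maximum subarray: [5]
Maximum sum: 5

The maximum subarray is [5] with sum 5. This subarray runs from index 4 to index 4.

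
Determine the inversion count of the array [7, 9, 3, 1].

Finding inversions in [7, 9, 3, 1]:

(0, 2): arr[0]=7 > arr[2]=3
(0, 3): arr[0]=7 > arr[3]=1
(1, 2): arr[1]=9 > arr[2]=3
(1, 3): arr[1]=9 > arr[3]=1
(2, 3): arr[2]=3 > arr[3]=1

Total inversions: 5

The array has 5 inversion(s): (0,2), (0,3), (1,2), (1,3), (2,3). Each pair (i,j) satisfies i < j and arr[i] > arr[j].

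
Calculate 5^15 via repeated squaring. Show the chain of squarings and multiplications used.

Computing 5^15 by squaring (build up from 5^1; each line after the first costs one multiplication):

5^1 = 5
5^2 = (5^1)^2 = 5^2 = 25
5^3 = 5 * 5^2 = 5 * 25 = 125
5^6 = (5^3)^2 = 125^2 = 15625
5^7 = 5 * 5^6 = 5 * 15625 = 78125
5^14 = (5^7)^2 = 78125^2 = 6103515625
5^15 = 5 * 5^14 = 5 * 6103515625 = 30517578125

Result: 30517578125
Multiplications needed: 6 (6 lines after 5^1)

5^15 = 30517578125. Using exponentiation by squaring, this requires 6 multiplications. The key idea: if the exponent is even, square the half-power; if odd, multiply by the base once.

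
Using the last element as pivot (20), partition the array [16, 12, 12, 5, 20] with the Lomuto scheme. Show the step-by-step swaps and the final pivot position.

Lomuto partition with pivot = 20:

Initial array: [16, 12, 12, 5, 20]

arr[0]=16 <= 20: swap with position 0, array becomes [16, 12, 12, 5, 20]
arr[1]=12 <= 20: swap with position 1, array becomes [16, 12, 12, 5, 20]
arr[2]=12 <= 20: swap with position 2, array becomes [16, 12, 12, 5, 20]
arr[3]=5 <= 20: swap with position 3, array becomes [16, 12, 12, 5, 20]

Place pivot at position 4: [16, 12, 12, 5, 20]
Pivot position: 4

After partitioning with pivot 20, the array becomes [16, 12, 12, 5, 20]. The pivot is placed at index 4. All elements to the left of the pivot are <= 20, and all elements to the right are > 20.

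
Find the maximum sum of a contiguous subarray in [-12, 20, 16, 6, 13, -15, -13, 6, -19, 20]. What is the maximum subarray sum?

Using Kadane's algorithm on [-12, 20, 16, 6, 13, -15, -13, 6, -19, 20]:

Scanning through the array:
Position 1 (value 20): max_ending_here = 20, max_so_far = 20
Position 2 (value 16): max_ending_here = 36, max_so_far = 36
Position 3 (value 6): max_ending_here = 42, max_so_far = 42
Position 4 (value 13): max_ending_here = 55, max_so_far = 55
Position 5 (value -15): max_ending_here = 40, max_so_far = 55
Position 6 (value -13): max_ending_here = 27, max_so_far = 55
Position 7 (value 6): max_ending_here = 33, max_so_far = 55
Position 8 (value -19): max_ending_here = 14, max_so_far = 55
Position 9 (value 20): max_ending_here = 34, max_so_far = 55

Maximum subarray: [20, 16, 6, 13]
Maximum sum: 55

The maximum subarray is [20, 16, 6, 13] with sum 55. This subarray runs from index 1 to index 4.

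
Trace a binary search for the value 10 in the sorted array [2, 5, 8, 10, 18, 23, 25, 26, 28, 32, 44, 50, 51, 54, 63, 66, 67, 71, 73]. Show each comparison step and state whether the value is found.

Binary search for 10 in [2, 5, 8, 10, 18, 23, 25, 26, 28, 32, 44, 50, 51, 54, 63, 66, 67, 71, 73]:

lo=0, hi=18, mid=9, arr[mid]=32 -> 32 > 10, search left half
lo=0, hi=8, mid=4, arr[mid]=18 -> 18 > 10, search left half
lo=0, hi=3, mid=1, arr[mid]=5 -> 5 < 10, search right half
lo=2, hi=3, mid=2, arr[mid]=8 -> 8 < 10, search right half
lo=3, hi=3, mid=3, arr[mid]=10 -> Found target at index 3!

Binary search finds 10 at index 3 after 5 comparisons. The search repeatedly halves the search space by comparing with the middle element.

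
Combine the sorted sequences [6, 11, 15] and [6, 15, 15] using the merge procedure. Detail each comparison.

Merging process:

Compare 6 vs 6: take 6 from left. Merged: [6]
Compare 11 vs 6: take 6 from right. Merged: [6, 6]
Compare 11 vs 15: take 11 from left. Merged: [6, 6, 11]
Compare 15 vs 15: take 15 from left. Merged: [6, 6, 11, 15]
Append remaining from right: [15, 15]. Merged: [6, 6, 11, 15, 15, 15]

Final merged array: [6, 6, 11, 15, 15, 15]
Total comparisons: 4

The merged array is [6, 6, 11, 15, 15, 15], requiring 4 comparisons. The merge step runs in O(n) time where n is the total number of elements.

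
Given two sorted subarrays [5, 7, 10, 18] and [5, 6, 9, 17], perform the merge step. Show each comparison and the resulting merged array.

Merging process:

Compare 5 vs 5: take 5 from left. Merged: [5]
Compare 7 vs 5: take 5 from right. Merged: [5, 5]
Compare 7 vs 6: take 6 from right. Merged: [5, 5, 6]
Compare 7 vs 9: take 7 from left. Merged: [5, 5, 6, 7]
Compare 10 vs 9: take 9 from right. Merged: [5, 5, 6, 7, 9]
Compare 10 vs 17: take 10 from left. Merged: [5, 5, 6, 7, 9, 10]
Compare 18 vs 17: take 17 from right. Merged: [5, 5, 6, 7, 9, 10, 17]
Append remaining from left: [18]. Merged: [5, 5, 6, 7, 9, 10, 17, 18]

Final merged array: [5, 5, 6, 7, 9, 10, 17, 18]
Total comparisons: 7

The merged array is [5, 5, 6, 7, 9, 10, 17, 18], requiring 7 comparisons. The merge step runs in O(n) time where n is the total number of elements.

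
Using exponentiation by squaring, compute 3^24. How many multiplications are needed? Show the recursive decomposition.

Computing 3^24 by squaring (build up from 3^1; each line after the first costs one multiplication):

3^1 = 3
3^2 = (3^1)^2 = 3^2 = 9
3^3 = 3 * 3^2 = 3 * 9 = 27
3^6 = (3^3)^2 = 27^2 = 729
3^12 = (3^6)^2 = 729^2 = 531441
3^24 = (3^12)^2 = 531441^2 = 282429536481

Result: 282429536481
Multiplications needed: 5 (5 lines after 3^1)

3^24 = 282429536481. Using exponentiation by squaring, this requires 5 multiplications. The key idea: if the exponent is even, square the half-power; if odd, multiply by the base once.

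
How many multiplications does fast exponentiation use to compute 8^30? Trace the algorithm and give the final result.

Computing 8^30 by squaring (build up from 8^1; each line after the first costs one multiplication):

8^1 = 8
8^2 = (8^1)^2 = 8^2 = 64
8^3 = 8 * 8^2 = 8 * 64 = 512
8^6 = (8^3)^2 = 512^2 = 262144
8^7 = 8 * 8^6 = 8 * 262144 = 2097152
8^14 = (8^7)^2 = 2097152^2 = 4398046511104
8^15 = 8 * 8^14 = 8 * 4398046511104 = 35184372088832
8^30 = (8^15)^2 = 35184372088832^2 = 1237940039285380274899124224

Result: 1237940039285380274899124224
Multiplications needed: 7 (7 lines after 8^1)

8^30 = 1237940039285380274899124224. Using exponentiation by squaring, this requires 7 multiplications. The key idea: if the exponent is even, square the half-power; if odd, multiply by the base once.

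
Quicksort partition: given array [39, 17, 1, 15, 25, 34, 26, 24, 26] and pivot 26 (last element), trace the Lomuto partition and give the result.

Lomuto partition with pivot = 26:

Initial array: [39, 17, 1, 15, 25, 34, 26, 24, 26]

arr[0]=39 > 26: no swap
arr[1]=17 <= 26: swap with position 0, array becomes [17, 39, 1, 15, 25, 34, 26, 24, 26]
arr[2]=1 <= 26: swap with position 1, array becomes [17, 1, 39, 15, 25, 34, 26, 24, 26]
arr[3]=15 <= 26: swap with position 2, array becomes [17, 1, 15, 39, 25, 34, 26, 24, 26]
arr[4]=25 <= 26: swap with position 3, array becomes [17, 1, 15, 25, 39, 34, 26, 24, 26]
arr[5]=34 > 26: no swap
arr[6]=26 <= 26: swap with position 4, array becomes [17, 1, 15, 25, 26, 34, 39, 24, 26]
arr[7]=24 <= 26: swap with position 5, array becomes [17, 1, 15, 25, 26, 24, 39, 34, 26]

Place pivot at position 6: [17, 1, 15, 25, 26, 24, 26, 34, 39]
Pivot position: 6

After partitioning with pivot 26, the array becomes [17, 1, 15, 25, 26, 24, 26, 34, 39]. The pivot is placed at index 6. All elements to the left of the pivot are <= 26, and all elements to the right are > 26.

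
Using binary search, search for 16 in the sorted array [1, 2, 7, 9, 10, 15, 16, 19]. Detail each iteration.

Binary search for 16 in [1, 2, 7, 9, 10, 15, 16, 19]:

lo=0, hi=7, mid=3, arr[mid]=9 -> 9 < 16, search right half
lo=4, hi=7, mid=5, arr[mid]=15 -> 15 < 16, search right half
lo=6, hi=7, mid=6, arr[mid]=16 -> Found target at index 6!

Binary search finds 16 at index 6 after 3 comparisons. The search repeatedly halves the search space by comparing with the middle element.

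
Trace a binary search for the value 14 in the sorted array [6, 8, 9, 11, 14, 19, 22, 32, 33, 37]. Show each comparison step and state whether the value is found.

Binary search for 14 in [6, 8, 9, 11, 14, 19, 22, 32, 33, 37]:

lo=0, hi=9, mid=4, arr[mid]=14 -> Found target at index 4!

Binary search finds 14 at index 4 after 1 comparisons. The search repeatedly halves the search space by comparing with the middle element.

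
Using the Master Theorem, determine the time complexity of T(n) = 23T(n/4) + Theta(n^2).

Master Theorem for T(n) = 23T(n/4) + O(n^2):

a = 23, b = 4, c = 2
log_b(a) = log_4(23) = 2.2618

Case 1: c = 2 < log_4(23) = 2.2618
T(n) = O(n^(log_4 23))

For T(n) = 23T(n/4) + O(n^2): log_4(23) = 2.2618. This is Case 1 of the Master Theorem (c < log_b(a), work dominated by leaves), giving O(n^(log_4 23)).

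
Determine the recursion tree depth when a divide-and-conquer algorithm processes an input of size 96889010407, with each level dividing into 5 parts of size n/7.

For divide and conquer with division factor 7:

Problem sizes at each level:
Level 0: 96889010407
Level 1: 13841287201
Level 2: 1977326743
Level 3: 282475249
Level 4: 40353607
Level 5: 5764801
Level 6: 823543
Level 7: 117649
Level 8: 16807
Level 9: 2401
Level 10: 343
Level 11: 49
Level 12: 7
Level 13: 1

The root is level 0 and the size-1 base case is level 13 (the tree spans levels 0 through 13, i.e. 14 levels counting the root), so the depth is the number of divisions: log_7(96889010407) = 13

The recursion tree depth is log_7(96889010407) = 13. At each level, the problem size is divided by 7, so it takes 13 divisions to reduce to a base case of size 1. The algorithm makes 5 recursive calls at each level.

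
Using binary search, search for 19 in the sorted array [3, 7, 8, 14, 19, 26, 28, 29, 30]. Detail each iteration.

Binary search for 19 in [3, 7, 8, 14, 19, 26, 28, 29, 30]:

lo=0, hi=8, mid=4, arr[mid]=19 -> Found target at index 4!

Binary search finds 19 at index 4 after 1 comparisons. The search repeatedly halves the search space by comparing with the middle element.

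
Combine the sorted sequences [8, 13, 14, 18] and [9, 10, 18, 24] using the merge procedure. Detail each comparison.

Merging process:

Compare 8 vs 9: take 8 from left. Merged: [8]
Compare 13 vs 9: take 9 from right. Merged: [8, 9]
Compare 13 vs 10: take 10 from right. Merged: [8, 9, 10]
Compare 13 vs 18: take 13 from left. Merged: [8, 9, 10, 13]
Compare 14 vs 18: take 14 from left. Merged: [8, 9, 10, 13, 14]
Compare 18 vs 18: take 18 from left. Merged: [8, 9, 10, 13, 14, 18]
Append remaining from right: [18, 24]. Merged: [8, 9, 10, 13, 14, 18, 18, 24]

Final merged array: [8, 9, 10, 13, 14, 18, 18, 24]
Total comparisons: 6

The merged array is [8, 9, 10, 13, 14, 18, 18, 24], requiring 6 comparisons. The merge step runs in O(n) time where n is the total number of elements.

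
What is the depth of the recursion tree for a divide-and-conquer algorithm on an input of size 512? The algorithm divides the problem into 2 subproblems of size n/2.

For divide and conquer with division factor 2:

Problem sizes at each level:
Level 0: 512
Level 1: 256
Level 2: 128
Level 3: 64
Level 4: 32
Level 5: 16
Level 6: 8
Level 7: 4
Level 8: 2
Level 9: 1

The root is level 0 and the size-1 base case is level 9 (the tree spans levels 0 through 9, i.e. 10 levels counting the root), so the depth is the number of divisions: log_2(512) = 9

The recursion tree depth is log_2(512) = 9. At each level, the problem size is divided by 2, so it takes 9 divisions to reduce to a base case of size 1. The algorithm makes 2 recursive calls at each level.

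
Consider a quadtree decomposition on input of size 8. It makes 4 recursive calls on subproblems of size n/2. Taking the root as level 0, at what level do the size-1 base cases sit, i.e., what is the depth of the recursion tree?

For divide and conquer with division factor 2:

Problem sizes at each level:
Level 0: 8
Level 1: 4
Level 2: 2
Level 3: 1

The root is level 0 and the size-1 base case is level 3 (the tree spans levels 0 through 3, i.e. 4 levels counting the root), so the depth is the number of divisions: log_2(8) = 3

The recursion tree depth is log_2(8) = 3. At each level, the problem size is divided by 2, so it takes 3 divisions to reduce to a base case of size 1. The algorithm makes 4 recursive calls at each level.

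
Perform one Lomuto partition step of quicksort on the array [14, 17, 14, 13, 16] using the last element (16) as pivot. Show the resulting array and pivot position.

Lomuto partition with pivot = 16:

Initial array: [14, 17, 14, 13, 16]

arr[0]=14 <= 16: swap with position 0, array becomes [14, 17, 14, 13, 16]
arr[1]=17 > 16: no swap
arr[2]=14 <= 16: swap with position 1, array becomes [14, 14, 17, 13, 16]
arr[3]=13 <= 16: swap with position 2, array becomes [14, 14, 13, 17, 16]

Place pivot at position 3: [14, 14, 13, 16, 17]
Pivot position: 3

After partitioning with pivot 16, the array becomes [14, 14, 13, 16, 17]. The pivot is placed at index 3. All elements to the left of the pivot are <= 16, and all elements to the right are > 16.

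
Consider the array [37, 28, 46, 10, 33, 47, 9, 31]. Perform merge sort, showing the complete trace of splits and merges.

Merge sort trace:

Split: [37, 28, 46, 10, 33, 47, 9, 31] -> [37, 28, 46, 10] and [33, 47, 9, 31]
  Split: [37, 28, 46, 10] -> [37, 28] and [46, 10]
    Split: [37, 28] -> [37] and [28]
    Merge: [37] + [28] -> [28, 37]
    Split: [46, 10] -> [46] and [10]
    Merge: [46] + [10] -> [10, 46]
  Merge: [28, 37] + [10, 46] -> [10, 28, 37, 46]
  Split: [33, 47, 9, 31] -> [33, 47] and [9, 31]
    Split: [33, 47] -> [33] and [47]
    Merge: [33] + [47] -> [33, 47]
    Split: [9, 31] -> [9] and [31]
    Merge: [9] + [31] -> [9, 31]
  Merge: [33, 47] + [9, 31] -> [9, 31, 33, 47]
Merge: [10, 28, 37, 46] + [9, 31, 33, 47] -> [9, 10, 28, 31, 33, 37, 46, 47]

Final sorted array: [9, 10, 28, 31, 33, 37, 46, 47]

The merge sort proceeds by recursively splitting the array and merging sorted halves.
After all merges, the sorted array is [9, 10, 28, 31, 33, 37, 46, 47].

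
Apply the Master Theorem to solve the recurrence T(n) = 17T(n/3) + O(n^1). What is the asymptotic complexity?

Master Theorem for T(n) = 17T(n/3) + O(n^1):

a = 17, b = 3, c = 1
log_b(a) = log_3(17) = 2.5789

Case 1: c = 1 < log_3(17) = 2.5789
T(n) = O(n^(log_3 17))

For T(n) = 17T(n/3) + O(n^1): log_3(17) = 2.5789. This is Case 1 of the Master Theorem (c < log_b(a), work dominated by leaves), giving O(n^(log_3 17)).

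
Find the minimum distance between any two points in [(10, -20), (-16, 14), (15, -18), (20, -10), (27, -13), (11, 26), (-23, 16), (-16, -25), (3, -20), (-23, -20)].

Computing all pairwise distances among 10 points:

d((10, -20), (-16, 14)) = 42.8019
d((10, -20), (15, -18)) = 5.3852 <-- minimum
d((10, -20), (20, -10)) = 14.1421
d((10, -20), (27, -13)) = 18.3848
d((10, -20), (11, 26)) = 46.0109
d((10, -20), (-23, 16)) = 48.8365
d((10, -20), (-16, -25)) = 26.4764
d((10, -20), (3, -20)) = 7.0
d((10, -20), (-23, -20)) = 33.0
d((-16, 14), (15, -18)) = 44.5533
d((-16, 14), (20, -10)) = 43.2666
d((-16, 14), (27, -13)) = 50.774
d((-16, 14), (11, 26)) = 29.5466
d((-16, 14), (-23, 16)) = 7.2801
d((-16, 14), (-16, -25)) = 39.0
d((-16, 14), (3, -20)) = 38.9487
d((-16, 14), (-23, -20)) = 34.7131
d((15, -18), (20, -10)) = 9.434
d((15, -18), (27, -13)) = 13.0
d((15, -18), (11, 26)) = 44.1814
d((15, -18), (-23, 16)) = 50.9902
d((15, -18), (-16, -25)) = 31.7805
d((15, -18), (3, -20)) = 12.1655
d((15, -18), (-23, -20)) = 38.0526
d((20, -10), (27, -13)) = 7.6158
d((20, -10), (11, 26)) = 37.108
d((20, -10), (-23, 16)) = 50.2494
d((20, -10), (-16, -25)) = 39.0
d((20, -10), (3, -20)) = 19.7231
d((20, -10), (-23, -20)) = 44.1475
d((27, -13), (11, 26)) = 42.1545
d((27, -13), (-23, 16)) = 57.8014
d((27, -13), (-16, -25)) = 44.643
d((27, -13), (3, -20)) = 25.0
d((27, -13), (-23, -20)) = 50.4876
d((11, 26), (-23, 16)) = 35.4401
d((11, 26), (-16, -25)) = 57.7062
d((11, 26), (3, -20)) = 46.6905
d((11, 26), (-23, -20)) = 57.2014
d((-23, 16), (-16, -25)) = 41.5933
d((-23, 16), (3, -20)) = 44.4072
d((-23, 16), (-23, -20)) = 36.0
d((-16, -25), (3, -20)) = 19.6469
d((-16, -25), (-23, -20)) = 8.6023
d((3, -20), (-23, -20)) = 26.0

Closest pair: (10, -20) and (15, -18) with distance 5.3852

The closest pair is (10, -20) and (15, -18) with Euclidean distance 5.3852. For 10 points, brute-force pairwise comparison is shown above. For large n, the divide-and-conquer algorithm (sort by x, recurse on halves, check the dividing strip) achieves O(n log n).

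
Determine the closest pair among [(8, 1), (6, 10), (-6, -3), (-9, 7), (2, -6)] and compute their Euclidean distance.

Computing all pairwise distances among 5 points:

d((8, 1), (6, 10)) = 9.2195
d((8, 1), (-6, -3)) = 14.5602
d((8, 1), (-9, 7)) = 18.0278
d((8, 1), (2, -6)) = 9.2195
d((6, 10), (-6, -3)) = 17.6918
d((6, 10), (-9, 7)) = 15.2971
d((6, 10), (2, -6)) = 16.4924
d((-6, -3), (-9, 7)) = 10.4403
d((-6, -3), (2, -6)) = 8.544 <-- minimum
d((-9, 7), (2, -6)) = 17.0294

Closest pair: (-6, -3) and (2, -6) with distance 8.544

The closest pair is (-6, -3) and (2, -6) with Euclidean distance 8.544. For 5 points, brute-force pairwise comparison is shown above. For large n, the divide-and-conquer algorithm (sort by x, recurse on halves, check the dividing strip) achieves O(n log n).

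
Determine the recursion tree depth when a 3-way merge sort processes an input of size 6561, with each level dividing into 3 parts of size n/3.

For divide and conquer with division factor 3:

Problem sizes at each level:
Level 0: 6561
Level 1: 2187
Level 2: 729
Level 3: 243
Level 4: 81
Level 5: 27
Level 6: 9
Level 7: 3
Level 8: 1

The root is level 0 and the size-1 base case is level 8 (the tree spans levels 0 through 8, i.e. 9 levels counting the root), so the depth is the number of divisions: log_3(6561) = 8

The recursion tree depth is log_3(6561) = 8. At each level, the problem size is divided by 3, so it takes 8 divisions to reduce to a base case of size 1. The algorithm makes 3 recursive calls at each level.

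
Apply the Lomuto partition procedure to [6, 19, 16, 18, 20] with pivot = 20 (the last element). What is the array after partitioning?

Lomuto partition with pivot = 20:

Initial array: [6, 19, 16, 18, 20]

arr[0]=6 <= 20: swap with position 0, array becomes [6, 19, 16, 18, 20]
arr[1]=19 <= 20: swap with position 1, array becomes [6, 19, 16, 18, 20]
arr[2]=16 <= 20: swap with position 2, array becomes [6, 19, 16, 18, 20]
arr[3]=18 <= 20: swap with position 3, array becomes [6, 19, 16, 18, 20]

Place pivot at position 4: [6, 19, 16, 18, 20]
Pivot position: 4

After partitioning with pivot 20, the array becomes [6, 19, 16, 18, 20]. The pivot is placed at index 4. All elements to the left of the pivot are <= 20, and all elements to the right are > 20.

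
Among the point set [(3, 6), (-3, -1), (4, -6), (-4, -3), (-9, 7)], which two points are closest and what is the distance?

Computing all pairwise distances among 5 points:

d((3, 6), (-3, -1)) = 9.2195
d((3, 6), (4, -6)) = 12.0416
d((3, 6), (-4, -3)) = 11.4018
d((3, 6), (-9, 7)) = 12.0416
d((-3, -1), (4, -6)) = 8.6023
d((-3, -1), (-4, -3)) = 2.2361 <-- minimum
d((-3, -1), (-9, 7)) = 10.0
d((4, -6), (-4, -3)) = 8.544
d((4, -6), (-9, 7)) = 18.3848
d((-4, -3), (-9, 7)) = 11.1803

Closest pair: (-3, -1) and (-4, -3) with distance 2.2361

The closest pair is (-3, -1) and (-4, -3) with Euclidean distance 2.2361. For 5 points, brute-force pairwise comparison is shown above. For large n, the divide-and-conquer algorithm (sort by x, recurse on halves, check the dividing strip) achieves O(n log n).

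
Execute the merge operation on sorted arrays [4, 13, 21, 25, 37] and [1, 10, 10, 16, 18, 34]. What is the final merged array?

Merging process:

Compare 4 vs 1: take 1 from right. Merged: [1]
Compare 4 vs 10: take 4 from left. Merged: [1, 4]
Compare 13 vs 10: take 10 from right. Merged: [1, 4, 10]
Compare 13 vs 10: take 10 from right. Merged: [1, 4, 10, 10]
Compare 13 vs 16: take 13 from left. Merged: [1, 4, 10, 10, 13]
Compare 21 vs 16: take 16 from right. Merged: [1, 4, 10, 10, 13, 16]
Compare 21 vs 18: take 18 from right. Merged: [1, 4, 10, 10, 13, 16, 18]
Compare 21 vs 34: take 21 from left. Merged: [1, 4, 10, 10, 13, 16, 18, 21]
Compare 25 vs 34: take 25 from left. Merged: [1, 4, 10, 10, 13, 16, 18, 21, 25]
Compare 37 vs 34: take 34 from right. Merged: [1, 4, 10, 10, 13, 16, 18, 21, 25, 34]
Append remaining from left: [37]. Merged: [1, 4, 10, 10, 13, 16, 18, 21, 25, 34, 37]

Final merged array: [1, 4, 10, 10, 13, 16, 18, 21, 25, 34, 37]
Total comparisons: 10

The merged array is [1, 4, 10, 10, 13, 16, 18, 21, 25, 34, 37], requiring 10 comparisons. The merge step runs in O(n) time where n is the total number of elements.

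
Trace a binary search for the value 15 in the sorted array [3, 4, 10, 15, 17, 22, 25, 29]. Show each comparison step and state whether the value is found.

Binary search for 15 in [3, 4, 10, 15, 17, 22, 25, 29]:

lo=0, hi=7, mid=3, arr[mid]=15 -> Found target at index 3!

Binary search finds 15 at index 3 after 1 comparisons. The search repeatedly halves the search space by comparing with the middle element.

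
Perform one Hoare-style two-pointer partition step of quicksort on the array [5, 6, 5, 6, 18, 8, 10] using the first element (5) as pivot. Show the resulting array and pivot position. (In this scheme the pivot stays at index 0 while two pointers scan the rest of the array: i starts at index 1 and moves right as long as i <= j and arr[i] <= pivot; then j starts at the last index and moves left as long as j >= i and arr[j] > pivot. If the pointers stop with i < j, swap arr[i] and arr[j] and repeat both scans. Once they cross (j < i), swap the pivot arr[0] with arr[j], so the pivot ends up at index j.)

Hoare-style two-pointer partition with pivot = 5:

Initial array: [5, 6, 5, 6, 18, 8, 10]

Pointers start at i = 1, j = 6.
i stops at index 1 (arr[1]=6 > 5), j stops at index 2 (arr[2]=5 <= 5): swap arr[1] and arr[2], array becomes [5, 5, 6, 6, 18, 8, 10]
i ends at 2, j ends at 1: the pointers have crossed (j < i), so scanning stops.

Swap pivot arr[0] with arr[1] to place pivot at position 1: [5, 5, 6, 6, 18, 8, 10]
Pivot position: 1

After partitioning with pivot 5, the array becomes [5, 5, 6, 6, 18, 8, 10]. The pivot is placed at index 1. All elements to the left of the pivot are <= 5, and all elements to the right are > 5.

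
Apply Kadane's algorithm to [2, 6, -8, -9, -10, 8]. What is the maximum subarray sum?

Using Kadane's algorithm on [2, 6, -8, -9, -10, 8]:

Scanning through the array:
Position 1 (value 6): max_ending_here = 8, max_so_far = 8
Position 2 (value -8): max_ending_here = 0, max_so_far = 8
Position 3 (value -9): max_ending_here = -9, max_so_far = 8
Position 4 (value -10): max_ending_here = -10, max_so_far = 8
Position 5 (value 8): max_ending_here = 8, max_so_far = 8

Maximum subarray: [2, 6]
Maximum sum: 8

The maximum subarray is [2, 6] with sum 8. This subarray runs from index 0 to index 1.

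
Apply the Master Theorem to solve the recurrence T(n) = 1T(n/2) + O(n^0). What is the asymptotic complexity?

Master Theorem for T(n) = 1T(n/2) + O(n^0):

a = 1, b = 2, c = 0
log_b(a) = log_2(1) = 0.0000

Case 2: c = 0 = log_2(1) = 0.0000
T(n) = O(n^0 log n) = O(log n)

For T(n) = 1T(n/2) + O(n^0): log_2(1) = 0.0000. This is Case 2 of the Master Theorem (c = log_b(a), equal work at all levels), giving O(log n).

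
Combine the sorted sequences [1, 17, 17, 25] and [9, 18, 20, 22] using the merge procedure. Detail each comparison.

Merging process:

Compare 1 vs 9: take 1 from left. Merged: [1]
Compare 17 vs 9: take 9 from right. Merged: [1, 9]
Compare 17 vs 18: take 17 from left. Merged: [1, 9, 17]
Compare 17 vs 18: take 17 from left. Merged: [1, 9, 17, 17]
Compare 25 vs 18: take 18 from right. Merged: [1, 9, 17, 17, 18]
Compare 25 vs 20: take 20 from right. Merged: [1, 9, 17, 17, 18, 20]
Compare 25 vs 22: take 22 from right. Merged: [1, 9, 17, 17, 18, 20, 22]
Append remaining from left: [25]. Merged: [1, 9, 17, 17, 18, 20, 22, 25]

Final merged array: [1, 9, 17, 17, 18, 20, 22, 25]
Total comparisons: 7

The merged array is [1, 9, 17, 17, 18, 20, 22, 25], requiring 7 comparisons. The merge step runs in O(n) time where n is the total number of elements.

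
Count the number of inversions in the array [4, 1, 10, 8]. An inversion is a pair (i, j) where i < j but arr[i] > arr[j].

Finding inversions in [4, 1, 10, 8]:

(0, 1): arr[0]=4 > arr[1]=1
(2, 3): arr[2]=10 > arr[3]=8

Total inversions: 2

The array has 2 inversion(s): (0,1), (2,3). Each pair (i,j) satisfies i < j and arr[i] > arr[j].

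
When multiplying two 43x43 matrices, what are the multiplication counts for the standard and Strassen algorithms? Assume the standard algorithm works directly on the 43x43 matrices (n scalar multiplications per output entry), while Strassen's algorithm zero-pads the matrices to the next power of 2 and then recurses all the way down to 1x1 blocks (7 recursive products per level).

Matrix multiplication for 43x43 matrices:

Strassen's algorithm requires power-of-2 dimensions. Pad 43x43 to 64x64 (next power of 2).

Standard algorithm: 43^3 = 79507 multiplications
Strassen's algorithm: 7^(log2(64)) = 7^6 = 117649 multiplications
Difference: 79507 - 117649 = -38142 (Strassen uses MORE here due to padding overhead — for small or just-over-power-of-2 n, padding can outweigh the per-level savings)

Standard: 79507 multiplications (43^3). Strassen: 117649 multiplications (7^6, after padding to 64x64). Strassen reduces 8 recursive multiplications to 7 at each level.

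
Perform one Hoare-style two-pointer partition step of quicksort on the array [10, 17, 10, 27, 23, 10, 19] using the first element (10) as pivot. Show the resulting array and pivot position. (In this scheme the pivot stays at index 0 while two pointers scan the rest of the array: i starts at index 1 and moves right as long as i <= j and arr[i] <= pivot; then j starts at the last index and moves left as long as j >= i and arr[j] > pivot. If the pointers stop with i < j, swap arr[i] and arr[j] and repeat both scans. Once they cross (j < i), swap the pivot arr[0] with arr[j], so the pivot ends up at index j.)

Hoare-style two-pointer partition with pivot = 10:

Initial array: [10, 17, 10, 27, 23, 10, 19]

Pointers start at i = 1, j = 6.
i stops at index 1 (arr[1]=17 > 10), j stops at index 5 (arr[5]=10 <= 10): swap arr[1] and arr[5], array becomes [10, 10, 10, 27, 23, 17, 19]
i ends at 3, j ends at 2: the pointers have crossed (j < i), so scanning stops.

Swap pivot arr[0] with arr[2] to place pivot at position 2: [10, 10, 10, 27, 23, 17, 19]
Pivot position: 2

After partitioning with pivot 10, the array becomes [10, 10, 10, 27, 23, 17, 19]. The pivot is placed at index 2. All elements to the left of the pivot are <= 10, and all elements to the right are > 10.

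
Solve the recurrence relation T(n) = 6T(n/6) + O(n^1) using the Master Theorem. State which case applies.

Master Theorem for T(n) = 6T(n/6) + O(n^1):

a = 6, b = 6, c = 1
log_b(a) = log_6(6) = 1.0000

Case 2: c = 1 = log_6(6) = 1.0000
T(n) = O(n^1 log n) = O(n log n)

For T(n) = 6T(n/6) + O(n^1): log_6(6) = 1.0000. This is Case 2 of the Master Theorem (c = log_b(a), equal work at all levels), giving O(n log n).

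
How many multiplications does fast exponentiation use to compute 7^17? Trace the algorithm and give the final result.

Computing 7^17 by squaring (build up from 7^1; each line after the first costs one multiplication):

7^1 = 7
7^2 = (7^1)^2 = 7^2 = 49
7^4 = (7^2)^2 = 49^2 = 2401
7^8 = (7^4)^2 = 2401^2 = 5764801
7^16 = (7^8)^2 = 5764801^2 = 33232930569601
7^17 = 7 * 7^16 = 7 * 33232930569601 = 232630513987207

Result: 232630513987207
Multiplications needed: 5 (5 lines after 7^1)

7^17 = 232630513987207. Using exponentiation by squaring, this requires 5 multiplications. The key idea: if the exponent is even, square the half-power; if odd, multiply by the base once.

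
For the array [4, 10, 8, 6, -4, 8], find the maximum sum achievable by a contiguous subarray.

Using Kadane's algorithm on [4, 10, 8, 6, -4, 8]:

Scanning through the array:
Position 1 (value 10): max_ending_here = 14, max_so_far = 14
Position 2 (value 8): max_ending_here = 22, max_so_far = 22
Position 3 (value 6): max_ending_here = 28, max_so_far = 28
Position 4 (value -4): max_ending_here = 24, max_so_far = 28
Position 5 (value 8): max_ending_here = 32, max_so_far = 32

Maximum subarray: [4, 10, 8, 6, -4, 8]
Maximum sum: 32

The maximum subarray is [4, 10, 8, 6, -4, 8] with sum 32. This subarray runs from index 0 to index 5.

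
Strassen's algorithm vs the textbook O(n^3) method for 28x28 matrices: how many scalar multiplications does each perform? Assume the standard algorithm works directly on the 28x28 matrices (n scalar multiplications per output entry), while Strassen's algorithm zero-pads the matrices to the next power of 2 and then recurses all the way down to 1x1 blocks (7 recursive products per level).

Matrix multiplication for 28x28 matrices:

Strassen's algorithm requires power-of-2 dimensions. Pad 28x28 to 32x32 (next power of 2).

Standard algorithm: 28^3 = 21952 multiplications
Strassen's algorithm: 7^(log2(32)) = 7^5 = 16807 multiplications
Savings: 21952 - 16807 = 5145 multiplications

Standard: 21952 multiplications (28^3). Strassen: 16807 multiplications (7^5, after padding to 32x32). Strassen reduces 8 recursive multiplications to 7 at each level.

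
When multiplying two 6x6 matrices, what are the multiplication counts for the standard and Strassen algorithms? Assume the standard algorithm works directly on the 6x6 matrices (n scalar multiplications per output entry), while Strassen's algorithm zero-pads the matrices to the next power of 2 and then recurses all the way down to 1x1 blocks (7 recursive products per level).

Matrix multiplication for 6x6 matrices:

Strassen's algorithm requires power-of-2 dimensions. Pad 6x6 to 8x8 (next power of 2).

Standard algorithm: 6^3 = 216 multiplications
Strassen's algorithm: 7^(log2(8)) = 7^3 = 343 multiplications
Difference: 216 - 343 = -127 (Strassen uses MORE here due to padding overhead — for small or just-over-power-of-2 n, padding can outweigh the per-level savings)

Standard: 216 multiplications (6^3). Strassen: 343 multiplications (7^3, after padding to 8x8). Strassen reduces 8 recursive multiplications to 7 at each level.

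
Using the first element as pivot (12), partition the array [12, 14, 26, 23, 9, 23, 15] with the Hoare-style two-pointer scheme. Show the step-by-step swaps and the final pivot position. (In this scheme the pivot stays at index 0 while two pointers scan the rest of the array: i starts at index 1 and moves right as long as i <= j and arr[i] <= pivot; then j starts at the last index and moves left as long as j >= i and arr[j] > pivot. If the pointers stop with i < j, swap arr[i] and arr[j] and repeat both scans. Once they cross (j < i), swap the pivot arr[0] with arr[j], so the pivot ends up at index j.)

Hoare-style two-pointer partition with pivot = 12:

Initial array: [12, 14, 26, 23, 9, 23, 15]

Pointers start at i = 1, j = 6.
i stops at index 1 (arr[1]=14 > 12), j stops at index 4 (arr[4]=9 <= 12): swap arr[1] and arr[4], array becomes [12, 9, 26, 23, 14, 23, 15]
i ends at 2, j ends at 1: the pointers have crossed (j < i), so scanning stops.

Swap pivot arr[0] with arr[1] to place pivot at position 1: [9, 12, 26, 23, 14, 23, 15]
Pivot position: 1

After partitioning with pivot 12, the array becomes [9, 12, 26, 23, 14, 23, 15]. The pivot is placed at index 1. All elements to the left of the pivot are <= 12, and all elements to the right are > 12.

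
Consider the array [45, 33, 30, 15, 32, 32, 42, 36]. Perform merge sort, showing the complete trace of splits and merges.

Merge sort trace:

Split: [45, 33, 30, 15, 32, 32, 42, 36] -> [45, 33, 30, 15] and [32, 32, 42, 36]
  Split: [45, 33, 30, 15] -> [45, 33] and [30, 15]
    Split: [45, 33] -> [45] and [33]
    Merge: [45] + [33] -> [33, 45]
    Split: [30, 15] -> [30] and [15]
    Merge: [30] + [15] -> [15, 30]
  Merge: [33, 45] + [15, 30] -> [15, 30, 33, 45]
  Split: [32, 32, 42, 36] -> [32, 32] and [42, 36]
    Split: [32, 32] -> [32] and [32]
    Merge: [32] + [32] -> [32, 32]
    Split: [42, 36] -> [42] and [36]
    Merge: [42] + [36] -> [36, 42]
  Merge: [32, 32] + [36, 42] -> [32, 32, 36, 42]
Merge: [15, 30, 33, 45] + [32, 32, 36, 42] -> [15, 30, 32, 32, 33, 36, 42, 45]

Final sorted array: [15, 30, 32, 32, 33, 36, 42, 45]

The merge sort proceeds by recursively splitting the array and merging sorted halves.
After all merges, the sorted array is [15, 30, 32, 32, 33, 36, 42, 45].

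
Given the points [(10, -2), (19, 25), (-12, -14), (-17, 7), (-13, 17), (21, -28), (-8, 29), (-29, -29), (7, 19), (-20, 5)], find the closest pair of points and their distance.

Computing all pairwise distances among 10 points:

d((10, -2), (19, 25)) = 28.4605
d((10, -2), (-12, -14)) = 25.0599
d((10, -2), (-17, 7)) = 28.4605
d((10, -2), (-13, 17)) = 29.8329
d((10, -2), (21, -28)) = 28.2312
d((10, -2), (-8, 29)) = 35.8469
d((10, -2), (-29, -29)) = 47.4342
d((10, -2), (7, 19)) = 21.2132
d((10, -2), (-20, 5)) = 30.8058
d((19, 25), (-12, -14)) = 49.8197
d((19, 25), (-17, 7)) = 40.2492
d((19, 25), (-13, 17)) = 32.9848
d((19, 25), (21, -28)) = 53.0377
d((19, 25), (-8, 29)) = 27.2947
d((19, 25), (-29, -29)) = 72.2496
d((19, 25), (7, 19)) = 13.4164
d((19, 25), (-20, 5)) = 43.8292
d((-12, -14), (-17, 7)) = 21.587
d((-12, -14), (-13, 17)) = 31.0161
d((-12, -14), (21, -28)) = 35.8469
d((-12, -14), (-8, 29)) = 43.1856
d((-12, -14), (-29, -29)) = 22.6716
d((-12, -14), (7, 19)) = 38.0789
d((-12, -14), (-20, 5)) = 20.6155
d((-17, 7), (-13, 17)) = 10.7703
d((-17, 7), (21, -28)) = 51.6624
d((-17, 7), (-8, 29)) = 23.7697
d((-17, 7), (-29, -29)) = 37.9473
d((-17, 7), (7, 19)) = 26.8328
d((-17, 7), (-20, 5)) = 3.6056 <-- minimum
d((-13, 17), (21, -28)) = 56.4004
d((-13, 17), (-8, 29)) = 13.0
d((-13, 17), (-29, -29)) = 48.7032
d((-13, 17), (7, 19)) = 20.0998
d((-13, 17), (-20, 5)) = 13.8924
d((21, -28), (-8, 29)) = 63.9531
d((21, -28), (-29, -29)) = 50.01
d((21, -28), (7, 19)) = 49.0408
d((21, -28), (-20, 5)) = 52.6308
d((-8, 29), (-29, -29)) = 61.6847
d((-8, 29), (7, 19)) = 18.0278
d((-8, 29), (-20, 5)) = 26.8328
d((-29, -29), (7, 19)) = 60.0
d((-29, -29), (-20, 5)) = 35.171
d((7, 19), (-20, 5)) = 30.4138

Closest pair: (-17, 7) and (-20, 5) with distance 3.6056

The closest pair is (-17, 7) and (-20, 5) with Euclidean distance 3.6056. For 10 points, brute-force pairwise comparison is shown above. For large n, the divide-and-conquer algorithm (sort by x, recurse on halves, check the dividing strip) achieves O(n log n).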